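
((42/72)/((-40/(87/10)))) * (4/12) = -203/4800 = -0.04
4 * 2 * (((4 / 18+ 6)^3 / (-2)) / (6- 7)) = 702464 / 729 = 963.60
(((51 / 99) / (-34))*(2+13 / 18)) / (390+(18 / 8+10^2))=-49 / 584793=-0.00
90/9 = 10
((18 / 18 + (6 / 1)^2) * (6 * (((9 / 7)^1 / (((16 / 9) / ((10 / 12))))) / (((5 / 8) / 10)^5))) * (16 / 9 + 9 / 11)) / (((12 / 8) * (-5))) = -3739090944 / 77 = -48559622.65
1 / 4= 0.25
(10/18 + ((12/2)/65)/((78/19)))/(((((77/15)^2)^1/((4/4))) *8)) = 785/286286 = 0.00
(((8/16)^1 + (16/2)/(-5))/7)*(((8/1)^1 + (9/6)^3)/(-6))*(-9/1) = -429/160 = -2.68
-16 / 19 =-0.84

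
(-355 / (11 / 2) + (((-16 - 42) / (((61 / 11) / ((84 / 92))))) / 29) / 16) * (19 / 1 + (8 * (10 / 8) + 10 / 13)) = -3085001847 / 1605032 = -1922.08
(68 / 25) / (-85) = -4 / 125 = -0.03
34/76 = 17/38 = 0.45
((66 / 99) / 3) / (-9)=-2 / 81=-0.02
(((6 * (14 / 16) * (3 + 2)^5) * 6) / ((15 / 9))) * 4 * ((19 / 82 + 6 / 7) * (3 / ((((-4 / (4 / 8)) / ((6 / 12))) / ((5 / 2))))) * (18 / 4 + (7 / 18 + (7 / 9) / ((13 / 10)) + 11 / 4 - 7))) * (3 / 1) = -30533203125 / 68224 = -447543.43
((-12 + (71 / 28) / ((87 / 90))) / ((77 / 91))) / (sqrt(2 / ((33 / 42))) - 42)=49491*sqrt(77) / 43266608 + 148473 / 561904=0.27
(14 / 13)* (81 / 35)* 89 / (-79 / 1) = -2.81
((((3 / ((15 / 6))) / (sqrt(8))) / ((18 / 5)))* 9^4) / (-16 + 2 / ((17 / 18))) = -37179* sqrt(2) / 944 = -55.70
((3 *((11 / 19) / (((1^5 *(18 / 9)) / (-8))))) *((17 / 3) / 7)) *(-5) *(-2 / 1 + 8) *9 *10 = 2019600 / 133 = 15184.96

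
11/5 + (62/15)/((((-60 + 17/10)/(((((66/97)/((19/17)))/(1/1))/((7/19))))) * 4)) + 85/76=44979087/13675060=3.29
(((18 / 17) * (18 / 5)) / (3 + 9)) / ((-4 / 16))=-108 / 85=-1.27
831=831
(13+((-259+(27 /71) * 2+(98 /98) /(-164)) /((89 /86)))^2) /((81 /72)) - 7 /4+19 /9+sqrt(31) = sqrt(31)+44593254222324407 /805463138892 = 55369.06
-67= -67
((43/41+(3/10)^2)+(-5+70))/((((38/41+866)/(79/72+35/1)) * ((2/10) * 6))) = 704768231/307100160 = 2.29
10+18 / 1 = 28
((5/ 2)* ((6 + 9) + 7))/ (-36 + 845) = 55/ 809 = 0.07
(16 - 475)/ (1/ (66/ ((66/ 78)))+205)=-35802/ 15991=-2.24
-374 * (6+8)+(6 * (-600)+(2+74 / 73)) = -8832.99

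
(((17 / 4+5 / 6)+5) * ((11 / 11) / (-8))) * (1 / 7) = -121 / 672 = -0.18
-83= -83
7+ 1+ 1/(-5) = 39/5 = 7.80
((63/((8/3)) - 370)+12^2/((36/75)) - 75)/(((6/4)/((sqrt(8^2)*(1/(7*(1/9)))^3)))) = -1375.82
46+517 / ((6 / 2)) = 655 / 3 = 218.33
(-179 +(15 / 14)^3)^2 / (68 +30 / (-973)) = 33075024368539 / 71136904832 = 464.95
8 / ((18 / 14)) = 56 / 9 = 6.22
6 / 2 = 3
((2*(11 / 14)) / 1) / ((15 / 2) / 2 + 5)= 44 / 245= 0.18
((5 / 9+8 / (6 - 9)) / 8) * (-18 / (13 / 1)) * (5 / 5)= 19 / 52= 0.37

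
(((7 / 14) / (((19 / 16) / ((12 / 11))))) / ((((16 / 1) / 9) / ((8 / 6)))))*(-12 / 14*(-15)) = 4.43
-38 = -38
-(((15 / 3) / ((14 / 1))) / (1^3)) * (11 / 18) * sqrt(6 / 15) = -11 * sqrt(10) / 252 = -0.14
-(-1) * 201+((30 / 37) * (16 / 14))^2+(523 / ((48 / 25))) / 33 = 22325839579 / 106256304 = 210.11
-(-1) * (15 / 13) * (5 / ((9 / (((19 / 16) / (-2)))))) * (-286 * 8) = 5225 / 6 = 870.83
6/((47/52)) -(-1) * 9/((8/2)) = 1671/188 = 8.89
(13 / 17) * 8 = 6.12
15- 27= -12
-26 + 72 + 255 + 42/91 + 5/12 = 47093/156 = 301.88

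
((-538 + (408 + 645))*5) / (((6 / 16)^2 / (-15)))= -824000 / 3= -274666.67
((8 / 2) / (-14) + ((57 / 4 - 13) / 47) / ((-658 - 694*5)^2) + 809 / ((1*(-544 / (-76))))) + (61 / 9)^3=13095832685007427 / 30879425138688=424.10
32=32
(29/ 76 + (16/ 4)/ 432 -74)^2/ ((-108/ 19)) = -5703723529/ 5983632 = -953.22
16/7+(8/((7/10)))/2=8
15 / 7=2.14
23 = 23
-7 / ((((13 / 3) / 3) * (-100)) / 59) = 2.86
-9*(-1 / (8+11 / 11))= 1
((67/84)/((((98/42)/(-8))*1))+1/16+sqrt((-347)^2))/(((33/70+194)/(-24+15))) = -12147885/762328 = -15.94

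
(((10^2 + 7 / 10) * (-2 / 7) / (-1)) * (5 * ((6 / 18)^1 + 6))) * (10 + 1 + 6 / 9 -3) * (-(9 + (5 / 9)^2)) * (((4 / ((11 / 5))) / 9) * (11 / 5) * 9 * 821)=-1231773662288 / 5103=-241382257.94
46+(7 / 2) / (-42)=45.92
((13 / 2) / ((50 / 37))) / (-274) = -481 / 27400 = -0.02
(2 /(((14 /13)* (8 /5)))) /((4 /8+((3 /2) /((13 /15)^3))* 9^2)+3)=142805 /23394112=0.01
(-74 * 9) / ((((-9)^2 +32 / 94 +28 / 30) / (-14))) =6573420 / 58003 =113.33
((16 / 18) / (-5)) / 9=-8 / 405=-0.02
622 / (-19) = -622 / 19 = -32.74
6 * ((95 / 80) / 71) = 57 / 568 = 0.10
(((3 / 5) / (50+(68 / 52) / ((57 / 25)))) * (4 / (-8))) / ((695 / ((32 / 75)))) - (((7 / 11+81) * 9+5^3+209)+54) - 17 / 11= -1124.27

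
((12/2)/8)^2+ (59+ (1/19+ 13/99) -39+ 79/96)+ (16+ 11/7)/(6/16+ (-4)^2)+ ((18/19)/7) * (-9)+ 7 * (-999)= -384803534069/55196064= -6971.58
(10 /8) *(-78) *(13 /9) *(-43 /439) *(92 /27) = 1671410 /35559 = 47.00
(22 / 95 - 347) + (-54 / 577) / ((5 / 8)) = -19016319 / 54815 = -346.92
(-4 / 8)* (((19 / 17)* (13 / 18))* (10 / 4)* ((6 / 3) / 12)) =-1235 / 7344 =-0.17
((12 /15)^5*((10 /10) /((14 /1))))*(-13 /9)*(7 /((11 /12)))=-26624 /103125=-0.26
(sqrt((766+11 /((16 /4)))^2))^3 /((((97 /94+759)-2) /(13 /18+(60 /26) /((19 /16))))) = 359894908471875 /225279808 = 1597546.23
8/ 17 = 0.47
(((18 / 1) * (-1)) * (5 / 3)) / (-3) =10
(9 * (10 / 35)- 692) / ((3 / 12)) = -19304 / 7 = -2757.71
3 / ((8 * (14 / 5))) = 15 / 112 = 0.13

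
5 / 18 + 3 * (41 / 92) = 1337 / 828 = 1.61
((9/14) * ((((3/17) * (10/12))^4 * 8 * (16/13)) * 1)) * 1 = 22500/7600411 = 0.00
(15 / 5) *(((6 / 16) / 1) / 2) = 9 / 16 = 0.56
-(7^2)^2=-2401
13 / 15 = 0.87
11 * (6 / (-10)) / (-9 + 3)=11 / 10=1.10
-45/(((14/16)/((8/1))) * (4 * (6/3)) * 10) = -5.14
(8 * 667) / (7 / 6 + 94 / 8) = 64032 / 155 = 413.11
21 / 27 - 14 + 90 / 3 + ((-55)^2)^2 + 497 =82360249 / 9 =9151138.78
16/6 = 8/3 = 2.67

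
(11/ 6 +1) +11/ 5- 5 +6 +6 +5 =511/ 30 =17.03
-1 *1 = -1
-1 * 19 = -19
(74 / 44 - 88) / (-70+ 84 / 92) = 43677 / 34958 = 1.25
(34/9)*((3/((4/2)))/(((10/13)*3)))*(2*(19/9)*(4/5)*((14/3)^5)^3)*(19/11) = 49645512926791268171776/319621903425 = 155325753319.16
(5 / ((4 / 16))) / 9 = 20 / 9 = 2.22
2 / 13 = 0.15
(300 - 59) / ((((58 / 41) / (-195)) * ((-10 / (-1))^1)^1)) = -385359 / 116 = -3322.06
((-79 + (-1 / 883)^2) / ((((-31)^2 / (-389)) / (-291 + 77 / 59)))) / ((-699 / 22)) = 3003256342818160 / 10300367680363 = 291.57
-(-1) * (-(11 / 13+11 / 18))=-341 / 234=-1.46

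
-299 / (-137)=299 / 137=2.18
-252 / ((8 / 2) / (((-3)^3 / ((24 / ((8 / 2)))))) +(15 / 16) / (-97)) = 502848 / 1793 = 280.45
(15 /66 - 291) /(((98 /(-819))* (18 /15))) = 1247415 /616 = 2025.02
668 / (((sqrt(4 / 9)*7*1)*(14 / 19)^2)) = 180861 / 686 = 263.65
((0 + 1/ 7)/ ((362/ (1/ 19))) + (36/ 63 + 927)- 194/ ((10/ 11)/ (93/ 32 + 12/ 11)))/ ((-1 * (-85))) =0.88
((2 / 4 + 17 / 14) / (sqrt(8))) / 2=3*sqrt(2) / 14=0.30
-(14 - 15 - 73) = 74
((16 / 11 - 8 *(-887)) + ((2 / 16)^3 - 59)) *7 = 277484109 / 5632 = 49269.20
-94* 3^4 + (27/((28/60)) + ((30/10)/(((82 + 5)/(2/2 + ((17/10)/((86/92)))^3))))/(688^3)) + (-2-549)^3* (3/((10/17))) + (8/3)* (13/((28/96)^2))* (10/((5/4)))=-853153466.16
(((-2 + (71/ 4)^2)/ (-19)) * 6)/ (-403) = 15027/ 61256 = 0.25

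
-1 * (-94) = 94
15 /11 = 1.36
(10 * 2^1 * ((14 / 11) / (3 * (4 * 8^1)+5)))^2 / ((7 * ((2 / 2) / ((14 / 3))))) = 156800 / 3702963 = 0.04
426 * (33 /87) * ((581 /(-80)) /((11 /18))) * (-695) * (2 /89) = 29991.28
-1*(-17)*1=17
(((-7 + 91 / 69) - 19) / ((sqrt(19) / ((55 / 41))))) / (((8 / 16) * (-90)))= 18733 * sqrt(19) / 483759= 0.17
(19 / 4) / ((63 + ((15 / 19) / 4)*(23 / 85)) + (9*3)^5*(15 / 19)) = 6137 / 14635966605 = 0.00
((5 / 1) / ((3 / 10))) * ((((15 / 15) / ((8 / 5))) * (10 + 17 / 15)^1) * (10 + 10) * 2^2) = 83500 / 9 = 9277.78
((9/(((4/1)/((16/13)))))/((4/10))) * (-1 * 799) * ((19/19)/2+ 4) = -323595/13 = -24891.92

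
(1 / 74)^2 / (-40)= -1 / 219040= -0.00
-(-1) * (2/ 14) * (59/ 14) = 59/ 98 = 0.60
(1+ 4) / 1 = 5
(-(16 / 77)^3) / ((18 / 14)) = -4096 / 586971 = -0.01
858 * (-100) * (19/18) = -271700/3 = -90566.67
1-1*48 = -47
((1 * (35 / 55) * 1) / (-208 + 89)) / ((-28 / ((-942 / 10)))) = -471 / 26180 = -0.02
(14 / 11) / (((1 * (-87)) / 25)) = -350 / 957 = -0.37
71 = 71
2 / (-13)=-2 / 13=-0.15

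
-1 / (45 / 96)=-2.13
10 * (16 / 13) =160 / 13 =12.31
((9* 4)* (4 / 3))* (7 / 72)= 14 / 3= 4.67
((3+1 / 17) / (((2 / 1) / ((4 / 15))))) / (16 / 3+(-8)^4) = 13 / 130730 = 0.00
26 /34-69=-1160 /17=-68.24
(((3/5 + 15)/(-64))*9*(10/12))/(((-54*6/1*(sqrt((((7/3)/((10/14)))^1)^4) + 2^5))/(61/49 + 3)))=4225/7527184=0.00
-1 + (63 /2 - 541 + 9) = -1003 /2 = -501.50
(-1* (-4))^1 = 4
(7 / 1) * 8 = 56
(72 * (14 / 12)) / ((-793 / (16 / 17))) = -0.10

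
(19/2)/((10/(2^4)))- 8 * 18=-644/5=-128.80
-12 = -12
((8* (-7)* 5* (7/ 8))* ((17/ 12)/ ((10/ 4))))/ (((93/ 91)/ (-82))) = 3107923/ 279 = 11139.51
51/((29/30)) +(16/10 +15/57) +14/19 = 8027/145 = 55.36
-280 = -280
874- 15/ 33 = 9609/ 11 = 873.55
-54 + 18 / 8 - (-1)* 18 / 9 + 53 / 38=-3675 / 76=-48.36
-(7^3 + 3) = -346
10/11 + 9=109/11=9.91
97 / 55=1.76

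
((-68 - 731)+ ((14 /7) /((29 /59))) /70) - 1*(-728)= -72006 /1015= -70.94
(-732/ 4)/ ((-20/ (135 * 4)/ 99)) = 489159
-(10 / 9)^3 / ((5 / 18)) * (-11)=4400 / 81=54.32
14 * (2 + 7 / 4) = 105 / 2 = 52.50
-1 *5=-5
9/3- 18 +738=723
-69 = -69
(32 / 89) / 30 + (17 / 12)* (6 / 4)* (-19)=-431077 / 10680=-40.36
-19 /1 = -19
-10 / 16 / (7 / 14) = -5 / 4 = -1.25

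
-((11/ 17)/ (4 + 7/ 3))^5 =-39135393/ 3515706497843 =-0.00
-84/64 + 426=424.69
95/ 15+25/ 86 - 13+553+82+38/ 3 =55151/ 86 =641.29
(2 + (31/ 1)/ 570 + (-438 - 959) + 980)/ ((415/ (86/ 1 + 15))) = -23888419/ 236550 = -100.99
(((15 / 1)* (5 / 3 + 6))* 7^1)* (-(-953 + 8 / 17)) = 13035365 / 17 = 766786.18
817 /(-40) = -20.42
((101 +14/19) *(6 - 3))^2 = 33628401/361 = 93153.47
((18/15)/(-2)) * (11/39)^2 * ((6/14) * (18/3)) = -726/5915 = -0.12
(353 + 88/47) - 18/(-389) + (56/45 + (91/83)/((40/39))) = 39030889027/109259208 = 357.23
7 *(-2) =-14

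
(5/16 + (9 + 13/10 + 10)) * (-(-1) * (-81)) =-1669.61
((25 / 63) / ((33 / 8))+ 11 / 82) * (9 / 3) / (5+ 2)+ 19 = 7597127 / 397782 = 19.10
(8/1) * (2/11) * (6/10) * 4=192/55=3.49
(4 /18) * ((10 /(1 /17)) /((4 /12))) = 340 /3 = 113.33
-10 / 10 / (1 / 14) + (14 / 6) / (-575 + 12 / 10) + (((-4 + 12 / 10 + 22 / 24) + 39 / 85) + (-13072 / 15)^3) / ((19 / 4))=-22935701202237764 / 164608875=-139334535.89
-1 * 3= -3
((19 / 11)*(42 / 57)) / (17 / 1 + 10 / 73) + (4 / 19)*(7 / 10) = 289744 / 1307295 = 0.22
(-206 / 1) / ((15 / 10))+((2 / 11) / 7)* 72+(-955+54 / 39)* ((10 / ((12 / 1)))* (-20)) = 47321654 / 3003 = 15758.13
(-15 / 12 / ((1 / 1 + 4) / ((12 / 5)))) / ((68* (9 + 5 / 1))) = -3 / 4760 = -0.00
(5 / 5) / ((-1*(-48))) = 0.02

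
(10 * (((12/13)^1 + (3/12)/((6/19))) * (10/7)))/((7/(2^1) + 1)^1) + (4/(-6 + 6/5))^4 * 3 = 270875/39312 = 6.89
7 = 7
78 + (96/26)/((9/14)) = 83.74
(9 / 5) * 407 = 3663 / 5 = 732.60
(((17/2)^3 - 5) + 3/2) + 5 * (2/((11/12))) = 54695/88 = 621.53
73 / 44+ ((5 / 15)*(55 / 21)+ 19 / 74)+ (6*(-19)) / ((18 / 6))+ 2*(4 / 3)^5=-74168657 / 2769228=-26.78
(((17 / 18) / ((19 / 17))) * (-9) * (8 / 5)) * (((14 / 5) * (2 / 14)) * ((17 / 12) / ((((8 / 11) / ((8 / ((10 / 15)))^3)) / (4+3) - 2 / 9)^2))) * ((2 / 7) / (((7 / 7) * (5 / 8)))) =-2070934677504 / 32425934375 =-63.87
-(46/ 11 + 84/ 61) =-3730/ 671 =-5.56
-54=-54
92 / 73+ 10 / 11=1742 / 803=2.17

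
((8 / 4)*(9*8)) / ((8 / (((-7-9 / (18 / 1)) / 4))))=-135 / 4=-33.75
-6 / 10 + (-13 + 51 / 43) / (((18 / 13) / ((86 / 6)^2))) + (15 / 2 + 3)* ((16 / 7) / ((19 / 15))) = -13347487 / 7695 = -1734.57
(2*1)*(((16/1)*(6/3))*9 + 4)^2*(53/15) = 602532.27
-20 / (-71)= 20 / 71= 0.28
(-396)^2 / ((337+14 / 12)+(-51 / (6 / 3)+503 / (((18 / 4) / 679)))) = 2.06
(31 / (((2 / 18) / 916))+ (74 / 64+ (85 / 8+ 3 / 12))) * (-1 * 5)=-1277880.16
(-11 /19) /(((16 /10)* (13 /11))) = -605 /1976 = -0.31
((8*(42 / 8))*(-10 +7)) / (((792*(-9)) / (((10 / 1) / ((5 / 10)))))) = 35 / 99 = 0.35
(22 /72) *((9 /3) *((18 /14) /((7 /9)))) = 297 /196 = 1.52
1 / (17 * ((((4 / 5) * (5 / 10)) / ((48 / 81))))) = 40 / 459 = 0.09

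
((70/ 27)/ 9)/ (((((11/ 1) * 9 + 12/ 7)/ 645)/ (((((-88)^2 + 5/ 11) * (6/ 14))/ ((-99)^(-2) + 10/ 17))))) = 47950332430/ 4607269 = 10407.54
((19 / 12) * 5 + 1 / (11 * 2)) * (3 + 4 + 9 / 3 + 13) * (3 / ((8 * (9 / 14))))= 169211 / 1584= 106.83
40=40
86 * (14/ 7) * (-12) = -2064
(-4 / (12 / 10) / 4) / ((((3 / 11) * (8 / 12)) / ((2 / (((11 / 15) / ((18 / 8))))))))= -225 / 8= -28.12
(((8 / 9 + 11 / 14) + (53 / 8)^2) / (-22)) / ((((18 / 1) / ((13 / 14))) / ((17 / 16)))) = -40601899 / 357654528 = -0.11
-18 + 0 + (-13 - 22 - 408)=-461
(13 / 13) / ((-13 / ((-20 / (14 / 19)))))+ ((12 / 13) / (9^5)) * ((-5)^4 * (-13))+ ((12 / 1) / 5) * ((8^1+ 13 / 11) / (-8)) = -156369659 / 197026830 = -0.79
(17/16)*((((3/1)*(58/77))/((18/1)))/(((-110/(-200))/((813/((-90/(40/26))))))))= -668015/198198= -3.37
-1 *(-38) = 38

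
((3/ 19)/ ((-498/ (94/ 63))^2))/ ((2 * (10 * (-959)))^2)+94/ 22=26946800242583607899/ 6306697929115306800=4.27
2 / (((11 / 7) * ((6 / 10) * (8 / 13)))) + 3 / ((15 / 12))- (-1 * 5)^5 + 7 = 2070979 / 660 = 3137.85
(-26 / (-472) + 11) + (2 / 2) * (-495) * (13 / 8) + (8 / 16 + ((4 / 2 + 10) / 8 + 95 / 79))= -29461897 / 37288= -790.12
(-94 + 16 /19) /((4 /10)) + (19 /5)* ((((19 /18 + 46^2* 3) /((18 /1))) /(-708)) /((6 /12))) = -43710257 /184680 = -236.68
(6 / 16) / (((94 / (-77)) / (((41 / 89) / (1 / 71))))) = -672441 / 66928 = -10.05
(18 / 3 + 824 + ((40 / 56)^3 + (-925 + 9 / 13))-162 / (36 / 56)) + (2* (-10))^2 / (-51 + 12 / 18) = -353.89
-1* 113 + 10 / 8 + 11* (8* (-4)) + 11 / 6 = -5543 / 12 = -461.92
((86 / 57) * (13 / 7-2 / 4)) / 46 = 43 / 966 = 0.04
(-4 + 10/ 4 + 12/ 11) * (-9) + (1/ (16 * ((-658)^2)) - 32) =-2157892565/ 76201664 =-28.32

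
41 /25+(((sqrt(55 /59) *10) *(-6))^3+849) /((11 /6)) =127801 /275 - 6480000 *sqrt(3245) /3481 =-105577.37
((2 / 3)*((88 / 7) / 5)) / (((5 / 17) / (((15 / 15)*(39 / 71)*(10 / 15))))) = 77792 / 37275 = 2.09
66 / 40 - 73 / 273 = 7549 / 5460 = 1.38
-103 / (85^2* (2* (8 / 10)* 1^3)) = -103 / 11560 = -0.01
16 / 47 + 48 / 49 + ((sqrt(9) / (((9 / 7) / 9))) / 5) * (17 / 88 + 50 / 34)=8.31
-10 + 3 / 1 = -7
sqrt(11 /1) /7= sqrt(11) /7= 0.47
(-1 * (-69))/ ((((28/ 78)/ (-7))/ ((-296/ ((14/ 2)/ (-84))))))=-4779216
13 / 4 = 3.25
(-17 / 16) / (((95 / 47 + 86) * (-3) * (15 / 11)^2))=96679 / 44679600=0.00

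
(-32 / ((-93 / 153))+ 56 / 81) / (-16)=-16741 / 5022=-3.33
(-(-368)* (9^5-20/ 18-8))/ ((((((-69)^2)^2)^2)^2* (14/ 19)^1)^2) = 767282396/ 1336231350930908273389298953055164662576678841498370488119087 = 0.00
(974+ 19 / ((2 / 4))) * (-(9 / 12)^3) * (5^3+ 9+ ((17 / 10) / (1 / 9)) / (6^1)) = -18655461 / 320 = -58298.32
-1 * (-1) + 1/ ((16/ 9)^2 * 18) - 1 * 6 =-2551/ 512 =-4.98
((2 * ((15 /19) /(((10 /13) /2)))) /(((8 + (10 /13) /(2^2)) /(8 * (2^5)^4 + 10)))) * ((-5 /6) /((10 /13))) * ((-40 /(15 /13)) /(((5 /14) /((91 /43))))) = 813957984056672 /870105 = 935470988.05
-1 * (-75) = 75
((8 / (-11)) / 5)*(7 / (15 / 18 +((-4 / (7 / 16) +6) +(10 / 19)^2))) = 0.50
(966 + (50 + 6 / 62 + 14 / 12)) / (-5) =-189211 / 930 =-203.45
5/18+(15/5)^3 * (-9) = -4369/18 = -242.72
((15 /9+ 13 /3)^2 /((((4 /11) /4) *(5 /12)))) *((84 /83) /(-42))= -9504 /415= -22.90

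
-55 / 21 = -2.62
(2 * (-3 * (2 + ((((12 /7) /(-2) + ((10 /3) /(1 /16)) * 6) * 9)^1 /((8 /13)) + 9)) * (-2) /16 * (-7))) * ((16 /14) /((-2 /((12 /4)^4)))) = 31832271 /28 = 1136866.82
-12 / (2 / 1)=-6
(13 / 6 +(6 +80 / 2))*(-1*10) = -1445 / 3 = -481.67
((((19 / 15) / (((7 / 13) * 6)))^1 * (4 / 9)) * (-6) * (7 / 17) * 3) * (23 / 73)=-22724 / 55845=-0.41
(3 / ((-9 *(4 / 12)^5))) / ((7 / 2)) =-162 / 7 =-23.14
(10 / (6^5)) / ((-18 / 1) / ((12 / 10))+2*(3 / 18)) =-5 / 57024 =-0.00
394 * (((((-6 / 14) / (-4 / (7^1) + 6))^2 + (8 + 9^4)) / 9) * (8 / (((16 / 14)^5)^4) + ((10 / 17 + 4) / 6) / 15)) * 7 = 1217182.82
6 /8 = 3 /4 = 0.75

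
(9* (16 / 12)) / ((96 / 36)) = 9 / 2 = 4.50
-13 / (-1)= 13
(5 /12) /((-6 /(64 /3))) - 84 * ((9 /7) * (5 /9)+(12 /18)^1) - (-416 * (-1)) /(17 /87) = -1031108 /459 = -2246.42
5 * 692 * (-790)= -2733400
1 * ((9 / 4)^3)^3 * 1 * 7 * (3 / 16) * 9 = 73222472421 / 4194304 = 17457.60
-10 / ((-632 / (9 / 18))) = 5 / 632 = 0.01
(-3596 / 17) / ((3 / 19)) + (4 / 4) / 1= -68273 / 51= -1338.69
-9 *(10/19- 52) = 8802/19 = 463.26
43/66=0.65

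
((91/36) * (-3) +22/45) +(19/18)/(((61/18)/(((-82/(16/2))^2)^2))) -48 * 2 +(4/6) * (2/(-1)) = 2342642167/702720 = 3333.68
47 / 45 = 1.04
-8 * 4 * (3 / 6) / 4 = -4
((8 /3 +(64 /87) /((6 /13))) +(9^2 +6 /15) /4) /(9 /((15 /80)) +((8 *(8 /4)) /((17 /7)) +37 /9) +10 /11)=24023329 /58186180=0.41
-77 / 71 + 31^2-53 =64391 / 71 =906.92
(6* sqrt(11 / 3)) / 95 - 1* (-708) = 2* sqrt(33) / 95 + 708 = 708.12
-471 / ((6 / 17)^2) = -3781.08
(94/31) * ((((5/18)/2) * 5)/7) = 1175/3906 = 0.30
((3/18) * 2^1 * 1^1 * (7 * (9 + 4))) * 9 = 273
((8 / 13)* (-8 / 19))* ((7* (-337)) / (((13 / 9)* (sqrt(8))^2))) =169848 / 3211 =52.90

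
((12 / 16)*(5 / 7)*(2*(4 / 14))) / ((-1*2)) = -15 / 98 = -0.15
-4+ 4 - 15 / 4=-3.75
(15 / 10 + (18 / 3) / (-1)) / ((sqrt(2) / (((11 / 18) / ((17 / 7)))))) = -77*sqrt(2) / 136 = -0.80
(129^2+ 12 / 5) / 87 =27739 / 145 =191.30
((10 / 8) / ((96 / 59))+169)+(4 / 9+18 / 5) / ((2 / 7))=1059401 / 5760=183.92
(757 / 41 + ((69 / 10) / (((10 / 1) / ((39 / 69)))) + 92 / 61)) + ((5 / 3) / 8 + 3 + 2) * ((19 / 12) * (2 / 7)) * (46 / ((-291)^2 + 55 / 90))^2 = 20.36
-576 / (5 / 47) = -5414.40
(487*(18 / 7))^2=76842756 / 49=1568219.51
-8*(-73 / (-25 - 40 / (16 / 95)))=-1168 / 525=-2.22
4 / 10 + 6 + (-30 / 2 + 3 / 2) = -71 / 10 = -7.10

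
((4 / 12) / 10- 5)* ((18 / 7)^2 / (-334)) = 0.10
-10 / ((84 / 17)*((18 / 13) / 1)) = -1105 / 756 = -1.46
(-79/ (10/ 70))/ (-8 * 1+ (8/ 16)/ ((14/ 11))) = 15484/ 213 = 72.69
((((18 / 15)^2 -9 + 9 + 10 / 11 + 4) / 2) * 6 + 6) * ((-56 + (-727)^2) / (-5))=-2647361.47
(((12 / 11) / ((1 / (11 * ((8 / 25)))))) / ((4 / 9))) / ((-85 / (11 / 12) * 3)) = -66 / 2125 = -0.03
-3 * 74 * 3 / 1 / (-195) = 222 / 65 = 3.42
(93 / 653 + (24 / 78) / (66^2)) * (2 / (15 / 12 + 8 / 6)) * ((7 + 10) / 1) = 179146544 / 95526717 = 1.88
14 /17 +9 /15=121 /85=1.42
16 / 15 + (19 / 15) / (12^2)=2323 / 2160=1.08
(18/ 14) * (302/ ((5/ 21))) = 8154/ 5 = 1630.80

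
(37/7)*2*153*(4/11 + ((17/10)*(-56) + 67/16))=-451583631/3080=-146618.06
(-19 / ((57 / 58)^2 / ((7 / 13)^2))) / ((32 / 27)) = -123627 / 25688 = -4.81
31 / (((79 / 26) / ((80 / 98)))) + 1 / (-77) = 354087 / 42581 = 8.32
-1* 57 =-57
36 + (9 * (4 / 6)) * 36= 252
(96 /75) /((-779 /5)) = -32 /3895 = -0.01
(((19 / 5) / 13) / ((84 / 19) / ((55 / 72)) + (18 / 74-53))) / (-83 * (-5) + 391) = -0.00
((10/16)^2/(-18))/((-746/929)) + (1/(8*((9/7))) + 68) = 68.12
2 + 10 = 12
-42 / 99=-14 / 33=-0.42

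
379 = 379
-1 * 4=-4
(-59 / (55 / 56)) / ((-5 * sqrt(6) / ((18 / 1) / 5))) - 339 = -339 + 9912 * sqrt(6) / 1375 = -321.34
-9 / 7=-1.29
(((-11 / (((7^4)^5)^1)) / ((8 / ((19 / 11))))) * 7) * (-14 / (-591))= -19 / 3849569745460301436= -0.00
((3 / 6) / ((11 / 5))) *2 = 5 / 11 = 0.45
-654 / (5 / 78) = -51012 / 5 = -10202.40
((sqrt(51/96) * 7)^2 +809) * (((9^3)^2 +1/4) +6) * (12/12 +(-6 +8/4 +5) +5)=397622455083/128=3106425430.34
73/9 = 8.11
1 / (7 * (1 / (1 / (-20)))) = -0.01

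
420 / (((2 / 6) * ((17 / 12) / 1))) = 889.41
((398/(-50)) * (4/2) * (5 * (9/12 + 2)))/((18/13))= -28457/180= -158.09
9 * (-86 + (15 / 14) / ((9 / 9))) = -10701 / 14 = -764.36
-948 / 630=-158 / 105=-1.50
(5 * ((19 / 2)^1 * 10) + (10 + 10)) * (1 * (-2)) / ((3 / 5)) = -1650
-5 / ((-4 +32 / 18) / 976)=2196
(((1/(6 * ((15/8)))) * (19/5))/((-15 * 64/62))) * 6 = -589/4500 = -0.13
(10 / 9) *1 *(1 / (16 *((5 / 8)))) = 1 / 9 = 0.11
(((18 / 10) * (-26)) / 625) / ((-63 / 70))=52 / 625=0.08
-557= -557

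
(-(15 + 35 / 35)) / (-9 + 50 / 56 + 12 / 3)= 448 / 115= 3.90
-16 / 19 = -0.84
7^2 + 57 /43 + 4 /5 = 10992 /215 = 51.13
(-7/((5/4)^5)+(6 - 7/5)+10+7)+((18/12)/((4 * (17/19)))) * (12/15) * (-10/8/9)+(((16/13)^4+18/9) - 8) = 566412979441/36415275000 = 15.55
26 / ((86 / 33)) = 429 / 43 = 9.98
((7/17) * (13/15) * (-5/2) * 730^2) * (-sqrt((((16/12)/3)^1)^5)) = 775902400/12393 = 62608.12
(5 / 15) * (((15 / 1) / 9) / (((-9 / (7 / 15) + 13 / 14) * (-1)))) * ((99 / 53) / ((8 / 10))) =1925 / 27242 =0.07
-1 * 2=-2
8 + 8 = 16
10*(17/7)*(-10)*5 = -8500/7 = -1214.29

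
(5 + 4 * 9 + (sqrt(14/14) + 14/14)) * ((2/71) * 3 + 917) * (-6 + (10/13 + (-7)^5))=-611934383181/923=-662984163.79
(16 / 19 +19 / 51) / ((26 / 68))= 2354 / 741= 3.18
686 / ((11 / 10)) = 6860 / 11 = 623.64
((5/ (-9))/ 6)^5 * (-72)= 0.00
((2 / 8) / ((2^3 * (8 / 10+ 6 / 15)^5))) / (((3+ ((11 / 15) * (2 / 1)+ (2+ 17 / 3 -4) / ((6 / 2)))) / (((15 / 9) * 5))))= 390625 / 21233664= 0.02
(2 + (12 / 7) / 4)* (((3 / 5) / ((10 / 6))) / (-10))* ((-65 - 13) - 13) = 1989 / 250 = 7.96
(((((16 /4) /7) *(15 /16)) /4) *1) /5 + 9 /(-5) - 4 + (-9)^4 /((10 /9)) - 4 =3301271 /560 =5895.13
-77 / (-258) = 77 / 258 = 0.30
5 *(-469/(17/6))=-14070/17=-827.65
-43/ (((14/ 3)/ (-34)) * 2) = 2193/ 14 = 156.64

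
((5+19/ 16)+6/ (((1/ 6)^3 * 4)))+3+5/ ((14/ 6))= 37557/ 112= 335.33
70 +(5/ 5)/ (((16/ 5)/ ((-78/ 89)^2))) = 2225485/ 31684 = 70.24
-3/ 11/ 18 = -1/ 66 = -0.02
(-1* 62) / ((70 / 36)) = -1116 / 35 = -31.89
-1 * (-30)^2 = -900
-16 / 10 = -8 / 5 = -1.60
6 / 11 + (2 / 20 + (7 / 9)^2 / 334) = 481556 / 743985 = 0.65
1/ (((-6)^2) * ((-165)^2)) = 1/ 980100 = 0.00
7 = 7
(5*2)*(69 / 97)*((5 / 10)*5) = 1725 / 97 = 17.78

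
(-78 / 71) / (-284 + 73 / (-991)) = 25766 / 6662569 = 0.00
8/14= 4/7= 0.57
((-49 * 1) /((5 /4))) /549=-196 /2745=-0.07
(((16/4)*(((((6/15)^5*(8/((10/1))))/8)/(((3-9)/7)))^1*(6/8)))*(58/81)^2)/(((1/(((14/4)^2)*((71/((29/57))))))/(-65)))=1395524312/6834375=204.19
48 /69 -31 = -30.30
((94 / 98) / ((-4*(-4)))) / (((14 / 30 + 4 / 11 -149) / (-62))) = 240405 / 9583616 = 0.03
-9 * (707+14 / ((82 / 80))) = -265923 / 41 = -6485.93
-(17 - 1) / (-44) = 4 / 11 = 0.36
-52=-52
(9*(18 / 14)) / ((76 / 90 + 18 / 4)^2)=656100 / 1619527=0.41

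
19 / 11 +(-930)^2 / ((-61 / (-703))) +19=6688285608 / 671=9967638.76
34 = 34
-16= -16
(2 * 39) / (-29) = -78 / 29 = -2.69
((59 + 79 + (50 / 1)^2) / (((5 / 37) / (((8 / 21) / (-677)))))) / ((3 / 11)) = -8589328 / 213255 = -40.28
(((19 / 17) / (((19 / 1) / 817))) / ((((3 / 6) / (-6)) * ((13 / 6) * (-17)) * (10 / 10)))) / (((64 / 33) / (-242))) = -29360529 / 15028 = -1953.72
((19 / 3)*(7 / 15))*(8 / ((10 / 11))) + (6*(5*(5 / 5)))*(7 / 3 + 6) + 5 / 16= 994757 / 3600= 276.32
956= 956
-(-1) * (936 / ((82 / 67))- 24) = 30372 / 41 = 740.78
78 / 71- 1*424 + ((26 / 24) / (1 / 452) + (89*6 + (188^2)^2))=266079373531 / 213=1249198936.77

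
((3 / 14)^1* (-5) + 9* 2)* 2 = 237 / 7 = 33.86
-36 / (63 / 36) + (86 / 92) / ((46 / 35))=-294169 / 14812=-19.86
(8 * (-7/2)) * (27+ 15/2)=-966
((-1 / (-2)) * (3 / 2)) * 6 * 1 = 9 / 2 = 4.50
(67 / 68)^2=4489 / 4624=0.97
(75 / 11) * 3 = 225 / 11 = 20.45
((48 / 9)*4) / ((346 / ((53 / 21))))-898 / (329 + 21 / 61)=-40210913 / 15640065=-2.57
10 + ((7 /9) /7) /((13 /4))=1174 /117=10.03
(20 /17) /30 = 0.04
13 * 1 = 13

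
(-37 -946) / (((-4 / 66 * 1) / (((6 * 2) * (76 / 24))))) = 616341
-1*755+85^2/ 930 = -138985/ 186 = -747.23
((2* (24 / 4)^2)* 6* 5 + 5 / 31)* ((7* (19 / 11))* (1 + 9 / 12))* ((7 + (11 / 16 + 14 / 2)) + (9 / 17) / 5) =735664097 / 1088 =676161.85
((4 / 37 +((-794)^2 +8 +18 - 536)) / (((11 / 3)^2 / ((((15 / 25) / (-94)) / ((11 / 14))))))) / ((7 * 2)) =-314648091 / 11573045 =-27.19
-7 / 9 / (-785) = 7 / 7065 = 0.00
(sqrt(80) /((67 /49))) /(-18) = -0.36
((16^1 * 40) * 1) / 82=320 / 41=7.80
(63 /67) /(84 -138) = -0.02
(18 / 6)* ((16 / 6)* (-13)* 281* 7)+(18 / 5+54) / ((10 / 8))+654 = -5096698 / 25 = -203867.92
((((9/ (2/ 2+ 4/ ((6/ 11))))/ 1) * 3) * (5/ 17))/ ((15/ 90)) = 486/ 85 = 5.72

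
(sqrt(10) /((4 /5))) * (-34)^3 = -49130 * sqrt(10) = -155362.70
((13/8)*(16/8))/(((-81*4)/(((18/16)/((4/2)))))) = -13/2304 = -0.01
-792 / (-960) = 33 / 40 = 0.82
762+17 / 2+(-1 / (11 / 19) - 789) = -445 / 22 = -20.23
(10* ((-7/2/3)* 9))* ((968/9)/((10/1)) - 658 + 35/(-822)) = 55867343/822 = 67965.14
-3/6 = -1/2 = -0.50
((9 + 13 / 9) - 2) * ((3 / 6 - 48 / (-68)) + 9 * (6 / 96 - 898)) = -41758637 / 612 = -68233.07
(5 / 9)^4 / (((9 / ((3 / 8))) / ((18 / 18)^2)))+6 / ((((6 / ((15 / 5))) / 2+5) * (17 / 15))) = 2372585 / 2676888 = 0.89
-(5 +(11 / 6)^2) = -301 / 36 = -8.36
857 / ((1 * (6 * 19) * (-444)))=-857 / 50616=-0.02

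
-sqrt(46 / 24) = -sqrt(69) / 6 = -1.38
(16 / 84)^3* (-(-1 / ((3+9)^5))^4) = -1 / 554757051407126048538624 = -0.00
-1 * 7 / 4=-7 / 4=-1.75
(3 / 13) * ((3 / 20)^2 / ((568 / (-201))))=-5427 / 2953600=-0.00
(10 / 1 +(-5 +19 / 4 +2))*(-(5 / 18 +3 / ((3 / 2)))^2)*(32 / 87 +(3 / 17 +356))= -41662682303 / 1916784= -21735.72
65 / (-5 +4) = -65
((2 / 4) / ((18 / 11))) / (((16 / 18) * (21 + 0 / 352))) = 11 / 672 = 0.02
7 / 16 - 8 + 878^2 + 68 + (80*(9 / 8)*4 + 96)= 771400.44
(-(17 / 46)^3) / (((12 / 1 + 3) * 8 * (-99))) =4913 / 1156351680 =0.00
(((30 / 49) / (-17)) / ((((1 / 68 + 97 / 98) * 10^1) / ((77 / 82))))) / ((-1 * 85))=462 / 11664295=0.00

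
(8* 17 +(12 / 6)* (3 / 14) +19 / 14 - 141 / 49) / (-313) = -13221 / 30674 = -0.43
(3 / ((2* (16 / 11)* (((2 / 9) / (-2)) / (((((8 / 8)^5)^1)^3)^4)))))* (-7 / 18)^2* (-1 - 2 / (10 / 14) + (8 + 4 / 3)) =-44737 / 5760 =-7.77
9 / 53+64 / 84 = 1037 / 1113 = 0.93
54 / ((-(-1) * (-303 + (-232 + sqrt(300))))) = -0.10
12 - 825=-813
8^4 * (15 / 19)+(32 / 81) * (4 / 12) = 14930528 / 4617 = 3233.82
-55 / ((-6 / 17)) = 935 / 6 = 155.83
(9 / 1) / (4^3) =9 / 64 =0.14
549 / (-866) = -549 / 866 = -0.63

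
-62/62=-1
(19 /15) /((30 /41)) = 1.73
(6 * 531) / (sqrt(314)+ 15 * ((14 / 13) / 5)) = -869778 / 25651+ 269217 * sqrt(314) / 25651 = 152.07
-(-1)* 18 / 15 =6 / 5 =1.20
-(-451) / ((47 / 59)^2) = 1569931 / 2209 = 710.70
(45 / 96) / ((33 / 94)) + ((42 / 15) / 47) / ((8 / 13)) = 59229 / 41360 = 1.43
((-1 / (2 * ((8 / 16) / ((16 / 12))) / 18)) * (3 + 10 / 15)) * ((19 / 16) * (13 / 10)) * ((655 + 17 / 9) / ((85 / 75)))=-4015726 / 51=-78739.73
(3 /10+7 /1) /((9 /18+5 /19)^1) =1387 /145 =9.57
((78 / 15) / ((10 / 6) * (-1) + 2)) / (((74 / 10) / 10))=780 / 37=21.08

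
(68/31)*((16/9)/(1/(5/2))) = 9.75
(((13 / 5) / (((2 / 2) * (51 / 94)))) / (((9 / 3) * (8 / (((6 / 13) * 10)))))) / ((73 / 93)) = 1457 / 1241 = 1.17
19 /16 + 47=771 /16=48.19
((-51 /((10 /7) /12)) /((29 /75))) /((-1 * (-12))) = -5355 /58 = -92.33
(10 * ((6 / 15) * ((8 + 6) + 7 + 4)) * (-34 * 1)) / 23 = -3400 / 23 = -147.83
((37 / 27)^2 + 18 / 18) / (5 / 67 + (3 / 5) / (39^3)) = 772058755 / 20022876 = 38.56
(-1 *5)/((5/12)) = -12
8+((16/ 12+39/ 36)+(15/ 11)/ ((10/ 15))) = 1645/ 132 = 12.46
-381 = -381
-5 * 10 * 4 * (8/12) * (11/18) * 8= -17600/27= -651.85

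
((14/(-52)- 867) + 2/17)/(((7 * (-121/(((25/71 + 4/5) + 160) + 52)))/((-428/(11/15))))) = -1692690779358/13290277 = -127363.09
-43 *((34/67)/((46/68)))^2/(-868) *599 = 16.70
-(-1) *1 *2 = 2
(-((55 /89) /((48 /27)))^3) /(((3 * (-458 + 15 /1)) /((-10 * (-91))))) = 18395251875 /639592994816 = 0.03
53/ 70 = 0.76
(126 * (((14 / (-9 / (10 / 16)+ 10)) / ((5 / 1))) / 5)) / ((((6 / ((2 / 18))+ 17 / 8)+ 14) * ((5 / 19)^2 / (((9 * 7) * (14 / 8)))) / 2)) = -187220376 / 257125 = -728.13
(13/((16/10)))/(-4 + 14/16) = -13/5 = -2.60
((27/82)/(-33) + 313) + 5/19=5368533/17138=313.25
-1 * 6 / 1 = -6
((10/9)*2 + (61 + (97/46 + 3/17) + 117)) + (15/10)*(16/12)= 1298563/7038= 184.51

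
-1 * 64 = -64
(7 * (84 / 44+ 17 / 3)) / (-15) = -350 / 99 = -3.54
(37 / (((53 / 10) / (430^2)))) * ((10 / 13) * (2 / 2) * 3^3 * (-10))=-184715100000 / 689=-268091582.00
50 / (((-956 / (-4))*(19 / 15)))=750 / 4541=0.17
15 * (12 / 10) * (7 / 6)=21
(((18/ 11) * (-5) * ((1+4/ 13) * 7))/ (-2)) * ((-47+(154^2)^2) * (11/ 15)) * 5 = 1003970767065/ 13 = 77228520543.46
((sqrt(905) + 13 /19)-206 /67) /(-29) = 3043 /36917-sqrt(905) /29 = -0.95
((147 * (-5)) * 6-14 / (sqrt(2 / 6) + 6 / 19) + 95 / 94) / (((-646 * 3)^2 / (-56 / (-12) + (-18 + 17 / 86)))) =0.02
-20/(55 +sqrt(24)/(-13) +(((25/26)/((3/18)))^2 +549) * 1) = -72805876/2319900269 - 17576 * sqrt(6)/2319900269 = -0.03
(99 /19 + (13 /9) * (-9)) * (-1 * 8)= 1184 /19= 62.32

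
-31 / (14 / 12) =-186 / 7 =-26.57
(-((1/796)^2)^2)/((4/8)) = -1/200734617728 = -0.00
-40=-40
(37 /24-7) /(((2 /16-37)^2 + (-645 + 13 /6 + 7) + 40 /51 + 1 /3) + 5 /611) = -10885576 /1445986313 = -0.01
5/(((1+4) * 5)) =1/5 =0.20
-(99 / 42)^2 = -1089 / 196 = -5.56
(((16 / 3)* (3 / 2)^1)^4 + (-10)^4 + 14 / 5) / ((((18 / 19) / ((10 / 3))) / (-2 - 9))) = -4911082 / 9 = -545675.78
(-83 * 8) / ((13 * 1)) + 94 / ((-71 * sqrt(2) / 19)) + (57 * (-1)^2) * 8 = 5264 / 13 - 893 * sqrt(2) / 71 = 387.14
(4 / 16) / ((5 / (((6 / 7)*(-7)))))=-3 / 10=-0.30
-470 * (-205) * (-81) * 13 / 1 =-101456550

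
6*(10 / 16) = 15 / 4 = 3.75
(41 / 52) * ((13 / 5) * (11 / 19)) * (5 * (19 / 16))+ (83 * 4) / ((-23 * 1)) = -10875 / 1472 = -7.39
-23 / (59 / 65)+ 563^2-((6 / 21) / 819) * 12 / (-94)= 1679548799528 / 5299203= 316943.66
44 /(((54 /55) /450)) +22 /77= 423506 /21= 20166.95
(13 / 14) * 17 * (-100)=-11050 / 7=-1578.57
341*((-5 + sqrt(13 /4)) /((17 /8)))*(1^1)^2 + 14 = -13402 /17 + 1364*sqrt(13) /17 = -499.06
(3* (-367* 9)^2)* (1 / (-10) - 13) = -4287554937 / 10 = -428755493.70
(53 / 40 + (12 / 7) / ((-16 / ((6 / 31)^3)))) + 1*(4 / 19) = 243239559 / 158488120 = 1.53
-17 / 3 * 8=-136 / 3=-45.33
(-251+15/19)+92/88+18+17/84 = -4054781/17556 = -230.96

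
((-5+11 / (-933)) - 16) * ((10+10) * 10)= -3920800 / 933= -4202.36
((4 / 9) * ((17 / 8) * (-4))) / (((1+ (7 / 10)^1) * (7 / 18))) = -40 / 7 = -5.71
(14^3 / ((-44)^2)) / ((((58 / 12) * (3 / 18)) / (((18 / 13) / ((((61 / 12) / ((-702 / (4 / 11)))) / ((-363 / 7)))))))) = 84873096 / 1769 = 47978.01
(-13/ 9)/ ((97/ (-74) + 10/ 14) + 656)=-6734/ 3055491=-0.00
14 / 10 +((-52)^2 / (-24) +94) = -259 / 15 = -17.27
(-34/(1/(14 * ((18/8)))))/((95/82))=-87822/95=-924.44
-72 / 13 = -5.54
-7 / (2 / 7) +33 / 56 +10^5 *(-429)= -2402401339 / 56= -42900023.91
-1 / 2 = -0.50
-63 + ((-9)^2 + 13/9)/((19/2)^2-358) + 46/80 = -3455329/55080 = -62.73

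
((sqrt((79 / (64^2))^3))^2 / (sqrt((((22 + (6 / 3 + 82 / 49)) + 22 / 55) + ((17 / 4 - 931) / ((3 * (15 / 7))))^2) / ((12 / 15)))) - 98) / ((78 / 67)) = -3283 / 39 + 693705873 * sqrt(165177868445) / 7378108847140359897088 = -84.18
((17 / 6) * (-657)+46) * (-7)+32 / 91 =2313011 / 182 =12708.85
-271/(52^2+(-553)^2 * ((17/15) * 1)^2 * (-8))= 60975/706422008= 0.00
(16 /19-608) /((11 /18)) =-993.53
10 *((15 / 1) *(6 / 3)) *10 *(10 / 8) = 3750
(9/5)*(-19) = -171/5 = -34.20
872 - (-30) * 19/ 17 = 15394/ 17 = 905.53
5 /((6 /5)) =25 /6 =4.17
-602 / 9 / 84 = -43 / 54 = -0.80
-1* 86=-86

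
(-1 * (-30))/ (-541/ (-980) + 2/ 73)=2146200/ 41453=51.77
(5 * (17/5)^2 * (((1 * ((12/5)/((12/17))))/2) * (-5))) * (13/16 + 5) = -456909/160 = -2855.68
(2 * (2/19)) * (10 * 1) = 40/19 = 2.11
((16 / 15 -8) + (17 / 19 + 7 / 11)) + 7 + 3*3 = 33224 / 3135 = 10.60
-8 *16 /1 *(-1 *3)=384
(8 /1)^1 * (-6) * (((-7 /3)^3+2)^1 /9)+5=5029 /81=62.09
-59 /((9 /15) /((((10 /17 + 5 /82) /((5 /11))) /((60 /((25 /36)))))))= -2936725 /1806624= -1.63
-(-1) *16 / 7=16 / 7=2.29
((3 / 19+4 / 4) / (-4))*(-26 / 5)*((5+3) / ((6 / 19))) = 572 / 15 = 38.13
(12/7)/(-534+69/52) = -208/64631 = -0.00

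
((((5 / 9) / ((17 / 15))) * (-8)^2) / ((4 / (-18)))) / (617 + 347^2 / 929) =-1114800 / 5895617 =-0.19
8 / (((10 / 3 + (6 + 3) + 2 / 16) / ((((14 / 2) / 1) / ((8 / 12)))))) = 2016 / 299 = 6.74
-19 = -19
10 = 10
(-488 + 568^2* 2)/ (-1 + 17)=80595/ 2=40297.50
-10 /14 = -5 /7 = -0.71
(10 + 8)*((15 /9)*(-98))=-2940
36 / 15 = 12 / 5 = 2.40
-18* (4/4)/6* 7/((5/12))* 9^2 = -20412/5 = -4082.40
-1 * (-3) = 3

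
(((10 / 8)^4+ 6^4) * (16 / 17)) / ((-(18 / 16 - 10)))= 19553 / 142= 137.70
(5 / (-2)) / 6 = -5 / 12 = -0.42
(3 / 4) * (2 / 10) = 3 / 20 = 0.15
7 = 7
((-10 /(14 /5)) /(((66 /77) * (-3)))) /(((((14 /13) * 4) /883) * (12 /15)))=1434875 /4032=355.87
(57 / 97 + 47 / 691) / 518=3139 / 2479999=0.00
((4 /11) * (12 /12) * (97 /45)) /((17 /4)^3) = 24832 /2431935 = 0.01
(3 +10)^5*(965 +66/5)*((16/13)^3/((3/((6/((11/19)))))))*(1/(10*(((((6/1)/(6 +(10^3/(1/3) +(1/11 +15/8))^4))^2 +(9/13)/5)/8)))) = 158686024796793035563854855029802166024634998780449161216/11741203737711418080121998458870654511472309455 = 13515311406.03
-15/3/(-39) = 5/39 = 0.13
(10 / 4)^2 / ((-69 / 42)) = -175 / 46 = -3.80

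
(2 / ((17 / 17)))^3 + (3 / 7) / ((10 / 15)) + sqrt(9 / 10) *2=3 *sqrt(10) / 5 + 121 / 14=10.54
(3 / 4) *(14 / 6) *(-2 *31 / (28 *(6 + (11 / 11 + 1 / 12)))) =-93 / 170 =-0.55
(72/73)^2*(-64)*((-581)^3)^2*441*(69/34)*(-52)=111446939793192762844965.10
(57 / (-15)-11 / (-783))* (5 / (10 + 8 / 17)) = -1.81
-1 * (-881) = 881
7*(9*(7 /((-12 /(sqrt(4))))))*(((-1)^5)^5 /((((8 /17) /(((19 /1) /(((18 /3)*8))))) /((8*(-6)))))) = -47481 /16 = -2967.56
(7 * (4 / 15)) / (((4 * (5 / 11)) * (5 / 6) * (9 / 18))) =308 / 125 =2.46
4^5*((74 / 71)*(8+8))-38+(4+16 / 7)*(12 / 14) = 59294926 / 3479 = 17043.67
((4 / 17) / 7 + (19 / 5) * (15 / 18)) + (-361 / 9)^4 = 4042093001053 / 1561518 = 2588566.38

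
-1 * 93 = -93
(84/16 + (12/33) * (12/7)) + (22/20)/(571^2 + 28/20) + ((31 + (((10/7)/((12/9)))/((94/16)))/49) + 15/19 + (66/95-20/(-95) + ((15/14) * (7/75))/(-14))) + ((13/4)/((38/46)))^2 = 112798429123940921/2087209036521840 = 54.04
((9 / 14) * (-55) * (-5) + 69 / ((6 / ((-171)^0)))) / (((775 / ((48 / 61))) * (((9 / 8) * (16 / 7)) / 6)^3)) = 2.43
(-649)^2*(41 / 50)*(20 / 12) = 17269241 / 30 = 575641.37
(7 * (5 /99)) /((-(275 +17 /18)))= -70 /54637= -0.00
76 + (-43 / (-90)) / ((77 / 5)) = 105379 / 1386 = 76.03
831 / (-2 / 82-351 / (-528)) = 5996496 / 4621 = 1297.66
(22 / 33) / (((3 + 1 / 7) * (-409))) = -7 / 13497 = -0.00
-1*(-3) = 3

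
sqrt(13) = 3.61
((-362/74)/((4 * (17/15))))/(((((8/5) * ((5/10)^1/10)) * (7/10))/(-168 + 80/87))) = 411096250/127687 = 3219.56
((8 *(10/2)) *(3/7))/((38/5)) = 300/133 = 2.26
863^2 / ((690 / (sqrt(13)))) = 744769 * sqrt(13) / 690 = 3891.74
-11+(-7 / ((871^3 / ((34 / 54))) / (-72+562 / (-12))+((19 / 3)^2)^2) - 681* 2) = -11902711545502066 / 8669127132101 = -1373.00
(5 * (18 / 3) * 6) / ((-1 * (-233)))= 180 / 233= 0.77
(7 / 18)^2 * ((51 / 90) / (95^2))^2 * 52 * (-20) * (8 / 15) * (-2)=2945488 / 4453312921875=0.00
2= 2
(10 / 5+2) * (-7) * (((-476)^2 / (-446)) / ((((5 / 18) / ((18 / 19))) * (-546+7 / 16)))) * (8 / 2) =-355.69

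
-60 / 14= -30 / 7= -4.29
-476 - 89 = -565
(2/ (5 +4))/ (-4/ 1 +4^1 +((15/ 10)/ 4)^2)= 1.58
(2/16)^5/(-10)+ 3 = 3.00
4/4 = 1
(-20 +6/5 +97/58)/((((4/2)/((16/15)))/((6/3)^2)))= -79472/2175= -36.54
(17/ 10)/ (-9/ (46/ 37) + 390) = 391/ 88035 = 0.00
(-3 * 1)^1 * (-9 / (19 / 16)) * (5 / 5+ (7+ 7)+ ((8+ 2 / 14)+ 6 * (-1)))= 389.77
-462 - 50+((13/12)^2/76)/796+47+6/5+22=-19243534771/43557120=-441.80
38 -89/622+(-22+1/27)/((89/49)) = 38509987/1494666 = 25.76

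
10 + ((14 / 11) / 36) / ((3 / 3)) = 1987 / 198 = 10.04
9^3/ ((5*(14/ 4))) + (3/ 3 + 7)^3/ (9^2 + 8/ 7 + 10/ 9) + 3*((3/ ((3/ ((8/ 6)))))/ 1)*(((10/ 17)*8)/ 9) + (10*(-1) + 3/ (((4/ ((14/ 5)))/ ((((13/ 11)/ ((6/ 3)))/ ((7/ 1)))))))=9905344369/ 247165380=40.08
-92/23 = -4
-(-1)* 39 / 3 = 13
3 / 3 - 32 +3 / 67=-2074 / 67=-30.96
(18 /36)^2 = 1 /4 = 0.25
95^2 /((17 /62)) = 559550 /17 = 32914.71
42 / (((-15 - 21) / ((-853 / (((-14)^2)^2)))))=853 / 32928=0.03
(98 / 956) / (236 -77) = 49 / 76002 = 0.00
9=9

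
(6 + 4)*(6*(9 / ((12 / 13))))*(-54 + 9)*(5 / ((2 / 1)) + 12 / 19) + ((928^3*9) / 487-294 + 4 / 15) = 4076821269449 / 277590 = 14686484.63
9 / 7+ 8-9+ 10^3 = 7002 / 7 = 1000.29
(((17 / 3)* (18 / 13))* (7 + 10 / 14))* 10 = 55080 / 91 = 605.27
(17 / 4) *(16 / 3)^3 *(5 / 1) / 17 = 189.63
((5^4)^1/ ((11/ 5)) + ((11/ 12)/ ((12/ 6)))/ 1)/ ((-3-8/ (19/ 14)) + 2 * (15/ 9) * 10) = 1427299/ 122584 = 11.64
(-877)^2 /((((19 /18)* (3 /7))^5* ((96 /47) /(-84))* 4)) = -1033454970431541 /2476099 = -417372233.68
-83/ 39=-2.13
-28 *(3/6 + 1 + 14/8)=-91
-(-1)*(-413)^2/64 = 170569/64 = 2665.14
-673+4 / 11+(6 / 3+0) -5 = -7432 / 11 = -675.64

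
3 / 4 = 0.75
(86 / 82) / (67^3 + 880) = 43 / 12367363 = 0.00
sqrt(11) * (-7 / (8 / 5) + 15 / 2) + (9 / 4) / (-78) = -3 / 104 + 25 * sqrt(11) / 8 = 10.34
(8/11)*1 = 8/11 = 0.73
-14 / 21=-2 / 3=-0.67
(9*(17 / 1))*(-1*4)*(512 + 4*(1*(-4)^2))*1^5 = -352512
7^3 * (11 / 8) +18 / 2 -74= 3253 / 8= 406.62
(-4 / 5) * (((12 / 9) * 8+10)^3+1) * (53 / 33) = -10106252 / 891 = -11342.59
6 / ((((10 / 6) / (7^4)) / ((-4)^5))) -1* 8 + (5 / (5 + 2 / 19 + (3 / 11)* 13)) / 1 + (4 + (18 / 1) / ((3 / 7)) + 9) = -80013029351 / 9040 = -8850998.82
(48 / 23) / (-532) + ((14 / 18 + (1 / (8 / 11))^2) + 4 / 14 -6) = -5373709 / 1761984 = -3.05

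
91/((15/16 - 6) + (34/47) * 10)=68432/1633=41.91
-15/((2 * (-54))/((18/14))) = 5/28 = 0.18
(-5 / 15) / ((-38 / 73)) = 0.64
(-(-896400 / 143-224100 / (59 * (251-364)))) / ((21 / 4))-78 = 7405123974 / 6673667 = 1109.60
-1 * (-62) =62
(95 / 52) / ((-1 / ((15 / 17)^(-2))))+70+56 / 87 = 4634641 / 67860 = 68.30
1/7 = 0.14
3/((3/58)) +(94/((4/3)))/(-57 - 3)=2273/40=56.82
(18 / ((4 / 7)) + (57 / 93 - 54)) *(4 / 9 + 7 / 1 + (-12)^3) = 21013145 / 558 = 37657.97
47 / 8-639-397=-8241 / 8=-1030.12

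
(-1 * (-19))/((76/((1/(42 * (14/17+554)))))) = 17/1584576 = 0.00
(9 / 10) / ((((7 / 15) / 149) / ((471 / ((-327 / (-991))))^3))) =15151999706780493069 / 18130406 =835723133104.71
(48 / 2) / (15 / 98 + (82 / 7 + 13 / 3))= 7056 / 4763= 1.48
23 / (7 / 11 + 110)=253 / 1217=0.21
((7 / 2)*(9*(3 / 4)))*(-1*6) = -567 / 4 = -141.75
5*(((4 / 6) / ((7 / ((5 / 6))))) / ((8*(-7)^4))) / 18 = 25 / 21781872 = 0.00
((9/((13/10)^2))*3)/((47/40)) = 108000/7943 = 13.60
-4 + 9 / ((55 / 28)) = 32 / 55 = 0.58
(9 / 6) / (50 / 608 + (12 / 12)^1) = 1.39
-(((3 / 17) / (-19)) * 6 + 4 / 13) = -1058 / 4199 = -0.25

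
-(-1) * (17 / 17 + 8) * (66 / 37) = 594 / 37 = 16.05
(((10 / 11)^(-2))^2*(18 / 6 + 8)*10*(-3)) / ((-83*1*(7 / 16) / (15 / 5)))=2898918 / 72625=39.92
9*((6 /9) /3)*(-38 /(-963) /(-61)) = -76 /58743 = -0.00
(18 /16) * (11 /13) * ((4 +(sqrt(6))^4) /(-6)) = -165 /26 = -6.35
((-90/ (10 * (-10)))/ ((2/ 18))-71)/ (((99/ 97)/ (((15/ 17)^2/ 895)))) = -3589/ 66946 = -0.05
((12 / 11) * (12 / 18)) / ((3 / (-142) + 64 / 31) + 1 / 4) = 70432 / 222101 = 0.32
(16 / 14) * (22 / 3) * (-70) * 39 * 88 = -2013440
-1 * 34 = -34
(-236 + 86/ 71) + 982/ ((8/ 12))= 87913/ 71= 1238.21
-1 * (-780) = 780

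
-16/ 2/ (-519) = 8/ 519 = 0.02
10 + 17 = 27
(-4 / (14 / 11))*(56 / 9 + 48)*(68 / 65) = -730048 / 4095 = -178.28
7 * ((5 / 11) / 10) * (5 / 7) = 5 / 22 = 0.23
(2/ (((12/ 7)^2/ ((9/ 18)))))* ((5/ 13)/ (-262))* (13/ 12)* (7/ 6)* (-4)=1715/ 679104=0.00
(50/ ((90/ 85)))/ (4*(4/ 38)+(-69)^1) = -8075/ 11727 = -0.69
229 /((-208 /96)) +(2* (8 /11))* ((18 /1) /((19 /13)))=-238494 /2717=-87.78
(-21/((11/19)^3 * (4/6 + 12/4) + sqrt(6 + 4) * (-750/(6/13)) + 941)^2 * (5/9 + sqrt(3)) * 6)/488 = -154131421076489143448795529 * sqrt(3)/14243934909970228889800749280256552 - 8641915864212255776321625 * sqrt(30)/7121967454985114444900374640128276 - 85628567264716190804886405/14243934909970228889800749280256552 - 4801064369006808764623125 * sqrt(10)/7121967454985114444900374640128276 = -0.00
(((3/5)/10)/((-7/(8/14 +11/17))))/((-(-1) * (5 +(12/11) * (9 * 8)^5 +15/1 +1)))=-0.00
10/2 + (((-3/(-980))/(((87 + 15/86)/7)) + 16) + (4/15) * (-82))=-50521/58310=-0.87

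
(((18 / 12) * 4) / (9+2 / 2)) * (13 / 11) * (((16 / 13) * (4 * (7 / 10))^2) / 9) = 3136 / 4125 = 0.76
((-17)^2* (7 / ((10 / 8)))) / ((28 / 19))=1098.20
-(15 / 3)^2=-25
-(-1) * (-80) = -80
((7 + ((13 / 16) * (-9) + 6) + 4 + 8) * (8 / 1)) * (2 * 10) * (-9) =-25470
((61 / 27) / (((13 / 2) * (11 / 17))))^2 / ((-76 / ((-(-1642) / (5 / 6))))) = -7.48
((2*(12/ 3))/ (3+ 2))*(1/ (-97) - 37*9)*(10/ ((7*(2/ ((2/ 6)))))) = -258416/ 2037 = -126.86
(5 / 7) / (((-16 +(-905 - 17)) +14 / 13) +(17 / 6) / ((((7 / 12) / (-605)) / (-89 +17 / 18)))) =117 / 42231017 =0.00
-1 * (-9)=9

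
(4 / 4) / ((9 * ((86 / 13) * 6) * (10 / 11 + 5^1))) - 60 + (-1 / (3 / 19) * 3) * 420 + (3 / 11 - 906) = -2284917539 / 255420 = -8945.73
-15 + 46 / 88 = -637 / 44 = -14.48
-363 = -363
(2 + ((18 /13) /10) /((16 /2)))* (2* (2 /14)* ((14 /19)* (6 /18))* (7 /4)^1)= 7343 /29640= 0.25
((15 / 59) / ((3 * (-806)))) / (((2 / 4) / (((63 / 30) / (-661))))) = 21 / 31433194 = 0.00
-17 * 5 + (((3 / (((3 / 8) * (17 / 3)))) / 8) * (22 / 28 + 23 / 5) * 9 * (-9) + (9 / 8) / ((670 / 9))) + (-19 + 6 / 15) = -115174081 / 637840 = -180.57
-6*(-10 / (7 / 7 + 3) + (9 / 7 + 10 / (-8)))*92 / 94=4761 / 329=14.47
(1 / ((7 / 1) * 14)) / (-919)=-1 / 90062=-0.00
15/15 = 1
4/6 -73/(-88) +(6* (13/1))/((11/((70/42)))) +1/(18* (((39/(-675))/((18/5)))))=33815/3432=9.85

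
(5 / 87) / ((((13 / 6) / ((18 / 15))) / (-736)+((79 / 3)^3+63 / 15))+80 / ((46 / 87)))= 662400 / 212260765837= 0.00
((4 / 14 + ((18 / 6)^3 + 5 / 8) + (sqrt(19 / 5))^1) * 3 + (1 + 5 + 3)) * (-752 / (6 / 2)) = -162714 / 7 - 752 * sqrt(95) / 5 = -24710.78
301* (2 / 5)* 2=1204 / 5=240.80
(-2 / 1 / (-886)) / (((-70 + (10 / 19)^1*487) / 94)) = 893 / 784110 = 0.00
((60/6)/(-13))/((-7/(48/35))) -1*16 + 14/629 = -15.83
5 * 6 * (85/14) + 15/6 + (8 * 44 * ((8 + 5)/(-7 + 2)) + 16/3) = -152297/210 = -725.22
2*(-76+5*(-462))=-4772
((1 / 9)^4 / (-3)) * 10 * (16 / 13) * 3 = -160 / 85293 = -0.00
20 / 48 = 5 / 12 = 0.42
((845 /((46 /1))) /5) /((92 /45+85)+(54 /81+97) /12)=5070 /131353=0.04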